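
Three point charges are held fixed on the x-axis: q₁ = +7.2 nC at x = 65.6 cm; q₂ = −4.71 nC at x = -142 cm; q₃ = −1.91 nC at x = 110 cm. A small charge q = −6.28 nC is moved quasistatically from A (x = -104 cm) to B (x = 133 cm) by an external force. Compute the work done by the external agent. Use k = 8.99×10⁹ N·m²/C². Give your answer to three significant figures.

-5.48×10⁻⁷ J

For quasistatic motion the external work equals the change in potential energy: W_ext = qΔV = q(V_B − V_A).
At A: distances to the source charges are 1.70 m, 0.380 m, 2.14 m; V_A = Σ kqᵢ/rᵢ = -81.3 V.
At B: distances to the source charges are 0.674 m, 2.75 m, 0.230 m; V_B = Σ kqᵢ/rᵢ = 5.98 V.
ΔV = V_B − V_A = 87.3 V.
W_ext = qΔV = (-6.28×10⁻⁹ C)(87.3 V) = -5.48×10⁻⁷ J.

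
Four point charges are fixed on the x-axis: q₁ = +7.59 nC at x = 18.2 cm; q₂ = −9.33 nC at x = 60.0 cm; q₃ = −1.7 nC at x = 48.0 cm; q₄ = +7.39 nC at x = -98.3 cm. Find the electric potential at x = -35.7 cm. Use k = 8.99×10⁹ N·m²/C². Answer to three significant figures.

127 V

The total potential is the scalar sum of each charge's contribution, V = Σ kqᵢ/rᵢ.
Distances from the field point to each charge: r₁ = 0.539 m, r₂ = 0.957 m, r₃ = 0.837 m, r₄ = 0.626 m.
V = k[(7.59×10⁻⁹)/(0.539) + (-9.33×10⁻⁹)/(0.957) + (-1.70×10⁻⁹)/(0.837) + (7.39×10⁻⁹)/(0.626)] = 127 V.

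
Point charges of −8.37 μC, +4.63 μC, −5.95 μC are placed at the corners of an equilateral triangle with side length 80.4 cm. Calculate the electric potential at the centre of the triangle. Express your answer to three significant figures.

-1.88×10⁵ V

Electric potential is a scalar, so the contributions from each charge add algebraically: V = Σ kqᵢ/rᵢ.
The distance from each vertex to the centroid is a/√3 = 0.464 m.
V = k[(-8.37×10⁻⁶)/(0.464) + (4.63×10⁻⁶)/(0.464) + (-5.95×10⁻⁶)/(0.464)] = -1.88×10⁵ V.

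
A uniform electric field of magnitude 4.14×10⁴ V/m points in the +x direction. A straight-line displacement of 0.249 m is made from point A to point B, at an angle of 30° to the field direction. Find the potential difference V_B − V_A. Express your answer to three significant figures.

-8930 V

Only the component of displacement along E changes the potential: ΔV = −E·d·cosθ.
ΔV = −(4.14×10⁴ V/m)(0.249 m)cos30° = -8930 V.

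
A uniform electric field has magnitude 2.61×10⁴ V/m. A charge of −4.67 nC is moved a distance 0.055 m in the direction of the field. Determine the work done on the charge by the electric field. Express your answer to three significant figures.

The potential change for a displacement 0.055 m in the direction of the field is ΔV = −Ed = -1440 V.
W_field = −qΔV = -6.70×10⁻⁶ J.

-6.70×10⁻⁶ J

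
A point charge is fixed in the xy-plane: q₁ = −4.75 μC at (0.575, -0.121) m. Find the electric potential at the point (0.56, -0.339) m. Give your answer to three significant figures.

-1.95×10⁵ V

Electric potential is a scalar, so the contributions from each charge add algebraically: V = Σ kqᵢ/rᵢ.
Distances from the field point to each charge: r₁ = 0.219 m.
V = k[(-4.75×10⁻⁶)/(0.219)] = -1.95×10⁵ V.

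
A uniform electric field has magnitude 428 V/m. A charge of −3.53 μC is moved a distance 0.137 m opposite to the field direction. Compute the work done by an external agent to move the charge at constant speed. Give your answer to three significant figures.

-2.07×10⁻⁴ J

The potential change for a displacement 0.137 m opposite to the field direction is ΔV = +Ed = 58.6 V.
W_ext = qΔV = -2.07×10⁻⁴ J.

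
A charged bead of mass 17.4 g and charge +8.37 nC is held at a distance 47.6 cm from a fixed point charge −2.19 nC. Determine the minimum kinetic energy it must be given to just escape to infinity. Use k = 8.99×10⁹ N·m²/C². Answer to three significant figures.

To just escape, total mechanical energy must reach zero at infinity: ½mv²_min + U = 0, so ½mv²_min = −U = |kQq|/r.
|U| = |kQq|/r = (8.99×10⁹ N·m²/C²)(2.19×10⁻⁹)(8.37×10⁻⁹)/(0.476) = 3.46×10⁻⁷ J.

3.46×10⁻⁷ J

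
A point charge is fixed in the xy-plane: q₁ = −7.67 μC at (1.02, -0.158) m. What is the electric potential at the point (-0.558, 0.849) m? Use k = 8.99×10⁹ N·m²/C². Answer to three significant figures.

Electric potential is a scalar, so the contributions from each charge add algebraically: V = Σ kqᵢ/rᵢ.
Distances from the field point to each charge: r₁ = 1.87 m.
V = k[(-7.67×10⁻⁶)/(1.87)] = -3.68×10⁴ V.

-3.68×10⁴ V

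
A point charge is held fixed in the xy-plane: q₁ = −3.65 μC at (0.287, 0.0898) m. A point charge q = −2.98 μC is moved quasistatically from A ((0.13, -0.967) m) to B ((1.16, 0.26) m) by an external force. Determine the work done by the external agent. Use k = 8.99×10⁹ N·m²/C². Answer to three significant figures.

0.0184 J

For quasistatic motion the external work equals the change in potential energy: W_ext = qΔV = q(V_B − V_A).
At A: distance to the source charge is 1.07 m; V_A = kq₁/r = -3.07×10⁴ V.
At B: distance to the source charge is 0.889 m; V_B = kq₁/r = -3.69×10⁴ V.
ΔV = V_B − V_A = -6180 V.
W_ext = qΔV = (-2.98×10⁻⁶ C)(-6180 V) = 0.0184 J.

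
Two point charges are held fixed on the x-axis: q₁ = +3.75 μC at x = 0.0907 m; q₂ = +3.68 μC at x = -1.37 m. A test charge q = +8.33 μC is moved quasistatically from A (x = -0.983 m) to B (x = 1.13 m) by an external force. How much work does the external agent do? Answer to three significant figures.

For quasistatic motion the external work equals the change in potential energy: W_ext = qΔV = q(V_B − V_A).
At A: distances to the source charges are 1.07 m, 0.387 m; V_A = Σ kqᵢ/rᵢ = 1.17×10⁵ V.
At B: distances to the source charges are 1.04 m, 2.50 m; V_B = Σ kqᵢ/rᵢ = 4.57×10⁴ V.
ΔV = V_B − V_A = -7.12×10⁴ V.
W_ext = qΔV = (8.33×10⁻⁶ C)(-7.12×10⁴ V) = -0.593 J.

-0.593 J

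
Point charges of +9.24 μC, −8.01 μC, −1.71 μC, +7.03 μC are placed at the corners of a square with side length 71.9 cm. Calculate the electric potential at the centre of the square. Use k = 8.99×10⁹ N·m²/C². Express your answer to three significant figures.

The total potential is the scalar sum of each charge's contribution, V = Σ kqᵢ/rᵢ.
The distance from each corner to the centre is a√2/2 = 0.508 m.
V = k[(9.24×10⁻⁶)/(0.508) + (-8.01×10⁻⁶)/(0.508) + (-1.71×10⁻⁶)/(0.508) + (7.03×10⁻⁶)/(0.508)] = 1.16×10⁵ V.

1.16×10⁵ V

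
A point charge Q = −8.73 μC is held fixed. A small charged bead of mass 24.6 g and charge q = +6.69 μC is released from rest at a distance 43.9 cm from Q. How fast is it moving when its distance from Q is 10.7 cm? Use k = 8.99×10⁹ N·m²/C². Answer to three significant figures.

17.4 m/s

Only the electrostatic force acts, so mechanical energy is conserved: ½mv² = U₁ − U₂ = kQq(1/r₁ − 1/r₂).
U₁ − U₂ = (8.99×10⁹ N·m²/C²)(-8.73×10⁻⁶ C)(6.69×10⁻⁶ C)(1/0.439 − 1/0.107) = 3.71 J.
v = √(2·3.71/0.0246) = 17.4 m/s.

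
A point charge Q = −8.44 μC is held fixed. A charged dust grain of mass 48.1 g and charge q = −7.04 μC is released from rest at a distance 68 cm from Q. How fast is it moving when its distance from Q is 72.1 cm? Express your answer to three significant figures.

1.36 m/s

Only the electrostatic force acts, so mechanical energy is conserved: ½mv² = U₁ − U₂ = kQq(1/r₁ − 1/r₂).
U₁ − U₂ = (8.99×10⁹ N·m²/C²)(-8.44×10⁻⁶ C)(-7.04×10⁻⁶ C)(1/0.680 − 1/0.721) = 0.0447 J.
v = √(2·0.0447/0.0481) = 1.36 m/s.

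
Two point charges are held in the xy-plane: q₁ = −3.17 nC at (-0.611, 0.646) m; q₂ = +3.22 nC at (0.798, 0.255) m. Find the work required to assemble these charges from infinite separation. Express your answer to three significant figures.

-6.28×10⁻⁸ J

The work to assemble the configuration equals its total potential energy, U = Σ kqᵢqⱼ/rᵢⱼ over all pairs.
Pair separations: r₁₂ = 1.46 m.
U = (-6.28×10⁻⁸) = -6.28×10⁻⁸ J.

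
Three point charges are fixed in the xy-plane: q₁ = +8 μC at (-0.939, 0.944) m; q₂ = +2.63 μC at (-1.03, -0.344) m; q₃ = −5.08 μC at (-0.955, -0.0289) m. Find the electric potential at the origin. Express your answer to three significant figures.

Electric potential is a scalar, so the contributions from each charge add algebraically: V = Σ kqᵢ/rᵢ.
Distances from the field point to each charge: r₁ = 1.33 m, r₂ = 1.09 m, r₃ = 0.955 m.
V = k[(8.00×10⁻⁶)/(1.33) + (2.63×10⁻⁶)/(1.09) + (-5.08×10⁻⁶)/(0.955)] = 2.80×10⁴ V.

2.80×10⁴ V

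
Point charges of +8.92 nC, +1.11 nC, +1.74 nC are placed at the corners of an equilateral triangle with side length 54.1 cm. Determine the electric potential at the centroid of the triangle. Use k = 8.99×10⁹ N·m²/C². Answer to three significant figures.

Electric potential is a scalar, so the contributions from each charge add algebraically: V = Σ kqᵢ/rᵢ.
The distance from each vertex to the centroid is a/√3 = 0.312 m.
V = k[(8.92×10⁻⁹)/(0.312) + (1.11×10⁻⁹)/(0.312) + (1.74×10⁻⁹)/(0.312)] = 339 V.

339 V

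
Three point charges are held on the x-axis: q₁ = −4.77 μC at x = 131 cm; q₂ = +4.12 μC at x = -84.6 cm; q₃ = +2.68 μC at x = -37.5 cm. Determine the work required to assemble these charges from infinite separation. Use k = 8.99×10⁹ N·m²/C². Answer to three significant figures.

The work to assemble the configuration equals its total potential energy, U = Σ kqᵢqⱼ/rᵢⱼ over all pairs.
Pair separations: r₁₂ = 2.16 m, r₁₃ = 1.69 m, r₂₃ = 0.471 m.
U = (-0.0819) + (-0.0682) + (0.211) = 0.0606 J.

0.0606 J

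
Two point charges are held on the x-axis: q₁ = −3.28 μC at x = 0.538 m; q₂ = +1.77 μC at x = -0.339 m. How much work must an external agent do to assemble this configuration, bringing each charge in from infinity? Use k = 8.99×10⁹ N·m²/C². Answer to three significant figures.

The assembly work is the sum of pairwise potential energies, U = Σ_{i<j} kqᵢqⱼ/rᵢⱼ.
Pair separations: r₁₂ = 0.877 m.
U = (-0.0595) = -0.0595 J.

-0.0595 J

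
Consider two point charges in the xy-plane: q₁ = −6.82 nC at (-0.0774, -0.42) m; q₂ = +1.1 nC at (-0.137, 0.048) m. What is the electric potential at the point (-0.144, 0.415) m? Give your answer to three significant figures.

-46.3 V

The total potential is the scalar sum of each charge's contribution, V = Σ kqᵢ/rᵢ.
Distances from the field point to each charge: r₁ = 0.838 m, r₂ = 0.367 m.
V = k[(-6.82×10⁻⁹)/(0.838) + (1.10×10⁻⁹)/(0.367)] = -46.3 V.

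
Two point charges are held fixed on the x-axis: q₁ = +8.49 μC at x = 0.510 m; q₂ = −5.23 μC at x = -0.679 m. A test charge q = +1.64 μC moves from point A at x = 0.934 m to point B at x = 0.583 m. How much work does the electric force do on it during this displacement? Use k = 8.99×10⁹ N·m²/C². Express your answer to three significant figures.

-1.41 J

The work done by the electric force is W_field = −ΔU = −q(V_B − V_A) = q(V_A − V_B).
At A: distances to the source charges are 0.424 m, 1.61 m; V_A = Σ kqᵢ/rᵢ = 1.51×10⁵ V.
At B: distances to the source charges are 0.0730 m, 1.26 m; V_B = Σ kqᵢ/rᵢ = 1.01×10⁶ V.
ΔV = V_B − V_A = 8.57×10⁵ V.
W_field = −qΔV = −(1.64×10⁻⁶ C)(8.57×10⁵ V) = -1.41 J.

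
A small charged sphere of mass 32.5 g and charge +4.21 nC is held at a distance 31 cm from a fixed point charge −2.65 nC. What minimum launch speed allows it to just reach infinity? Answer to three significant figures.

4.46×10⁻³ m/s

To just escape, total mechanical energy must reach zero at infinity: ½mv²_min + U = 0, so ½mv²_min = −U = |kQq|/r.
|U| = |kQq|/r = (8.99×10⁹ N·m²/C²)(2.65×10⁻⁹)(4.21×10⁻⁹)/(0.310) = 3.24×10⁻⁷ J.
v_min = √(2|U|/m) = √(2·3.24×10⁻⁷/0.0325) = 4.46×10⁻³ m/s.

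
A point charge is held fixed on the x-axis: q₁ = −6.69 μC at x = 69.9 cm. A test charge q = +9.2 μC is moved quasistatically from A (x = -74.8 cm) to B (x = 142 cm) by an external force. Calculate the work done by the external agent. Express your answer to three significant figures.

For quasistatic motion the external work equals the change in potential energy: W_ext = qΔV = q(V_B − V_A).
At A: distance to the source charge is 1.45 m; V_A = kq₁/r = -4.16×10⁴ V.
At B: distance to the source charge is 0.721 m; V_B = kq₁/r = -8.34×10⁴ V.
ΔV = V_B − V_A = -4.19×10⁴ V.
W_ext = qΔV = (9.20×10⁻⁶ C)(-4.19×10⁴ V) = -0.385 J.

-0.385 J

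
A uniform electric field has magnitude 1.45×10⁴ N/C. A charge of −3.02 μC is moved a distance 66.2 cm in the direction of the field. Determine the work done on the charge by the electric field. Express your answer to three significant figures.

-0.0290 J

The potential change for a displacement 66.2 cm in the direction of the field is ΔV = −Ed = -9600 V.
W_field = −qΔV = -0.0290 J.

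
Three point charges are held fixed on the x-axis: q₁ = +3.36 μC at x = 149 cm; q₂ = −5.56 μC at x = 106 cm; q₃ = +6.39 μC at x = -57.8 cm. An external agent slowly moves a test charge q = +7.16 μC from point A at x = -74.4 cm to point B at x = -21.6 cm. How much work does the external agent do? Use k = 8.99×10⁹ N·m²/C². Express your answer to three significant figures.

-1.39 J

For quasistatic motion the external work equals the change in potential energy: W_ext = qΔV = q(V_B − V_A).
At A: distances to the source charges are 2.23 m, 1.80 m, 0.166 m; V_A = Σ kqᵢ/rᵢ = 3.32×10⁵ V.
At B: distances to the source charges are 1.71 m, 1.28 m, 0.362 m; V_B = Σ kqᵢ/rᵢ = 1.37×10⁵ V.
ΔV = V_B − V_A = -1.95×10⁵ V.
W_ext = qΔV = (7.16×10⁻⁶ C)(-1.95×10⁵ V) = -1.39 J.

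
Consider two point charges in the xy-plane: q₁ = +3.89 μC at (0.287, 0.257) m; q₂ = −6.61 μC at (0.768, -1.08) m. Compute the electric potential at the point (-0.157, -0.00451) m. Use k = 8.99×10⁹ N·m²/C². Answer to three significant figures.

2.60×10⁴ V

Electric potential is a scalar, so the contributions from each charge add algebraically: V = Σ kqᵢ/rᵢ.
Distances from the field point to each charge: r₁ = 0.515 m, r₂ = 1.42 m.
V = k[(3.89×10⁻⁶)/(0.515) + (-6.61×10⁻⁶)/(1.42)] = 2.60×10⁴ V.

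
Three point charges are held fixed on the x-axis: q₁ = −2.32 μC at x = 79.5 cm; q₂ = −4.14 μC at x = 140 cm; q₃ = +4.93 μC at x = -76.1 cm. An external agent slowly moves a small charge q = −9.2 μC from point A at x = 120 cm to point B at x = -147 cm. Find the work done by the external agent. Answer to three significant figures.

-2.35 J

For quasistatic motion the external work equals the change in potential energy: W_ext = qΔV = q(V_B − V_A).
At A: distances to the source charges are 0.405 m, 0.200 m, 1.96 m; V_A = Σ kqᵢ/rᵢ = -2.15×10⁵ V.
At B: distances to the source charges are 2.27 m, 2.87 m, 0.709 m; V_B = Σ kqᵢ/rᵢ = 4.03×10⁴ V.
ΔV = V_B − V_A = 2.55×10⁵ V.
W_ext = qΔV = (-9.20×10⁻⁶ C)(2.55×10⁵ V) = -2.35 J.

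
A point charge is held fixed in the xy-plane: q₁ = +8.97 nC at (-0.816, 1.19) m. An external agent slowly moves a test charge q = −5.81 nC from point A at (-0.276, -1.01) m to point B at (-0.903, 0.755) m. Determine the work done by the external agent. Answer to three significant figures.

For quasistatic motion the external work equals the change in potential energy: W_ext = qΔV = q(V_B − V_A).
At A: distance to the source charge is 2.27 m; V_A = kq₁/r = 35.6 V.
At B: distance to the source charge is 0.444 m; V_B = kq₁/r = 182 V.
ΔV = V_B − V_A = 146 V.
W_ext = qΔV = (-5.81×10⁻⁹ C)(146 V) = -8.49×10⁻⁷ J.

-8.49×10⁻⁷ J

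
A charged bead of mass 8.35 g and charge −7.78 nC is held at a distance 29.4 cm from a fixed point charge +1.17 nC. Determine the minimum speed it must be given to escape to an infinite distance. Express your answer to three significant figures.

To just escape, total mechanical energy must reach zero at infinity: ½mv²_min + U = 0, so ½mv²_min = −U = |kQq|/r.
|U| = |kQq|/r = (8.99×10⁹ N·m²/C²)(1.17×10⁻⁹)(7.78×10⁻⁹)/(0.294) = 2.78×10⁻⁷ J.
v_min = √(2|U|/m) = √(2·2.78×10⁻⁷/8.35×10⁻³) = 8.17×10⁻³ m/s.

8.17×10⁻³ m/s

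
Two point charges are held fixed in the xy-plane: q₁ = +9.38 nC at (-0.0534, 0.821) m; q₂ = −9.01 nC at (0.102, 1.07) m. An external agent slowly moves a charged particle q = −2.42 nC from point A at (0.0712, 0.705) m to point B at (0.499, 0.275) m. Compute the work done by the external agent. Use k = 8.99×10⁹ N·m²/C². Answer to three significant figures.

6.21×10⁻⁷ J

For quasistatic motion the external work equals the change in potential energy: W_ext = qΔV = q(V_B − V_A).
At A: distances to the source charges are 0.170 m, 0.366 m; V_A = Σ kqᵢ/rᵢ = 274 V.
At B: distances to the source charges are 0.777 m, 0.889 m; V_B = Σ kqᵢ/rᵢ = 17.4 V.
ΔV = V_B − V_A = -257 V.
W_ext = qΔV = (-2.42×10⁻⁹ C)(-257 V) = 6.21×10⁻⁷ J.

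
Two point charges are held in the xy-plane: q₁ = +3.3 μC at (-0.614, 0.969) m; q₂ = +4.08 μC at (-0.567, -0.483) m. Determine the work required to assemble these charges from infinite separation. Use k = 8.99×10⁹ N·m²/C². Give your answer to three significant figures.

0.0833 J

The assembly work is the sum of pairwise potential energies, U = Σ_{i<j} kqᵢqⱼ/rᵢⱼ.
Pair separations: r₁₂ = 1.45 m.
U = (0.0833) = 0.0833 J.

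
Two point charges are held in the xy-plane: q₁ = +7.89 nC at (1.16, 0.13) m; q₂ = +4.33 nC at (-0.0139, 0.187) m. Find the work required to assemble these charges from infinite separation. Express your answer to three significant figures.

2.61×10⁻⁷ J

The assembly work is the sum of pairwise potential energies, U = Σ_{i<j} kqᵢqⱼ/rᵢⱼ.
Pair separations: r₁₂ = 1.18 m.
U = (2.61×10⁻⁷) = 2.61×10⁻⁷ J.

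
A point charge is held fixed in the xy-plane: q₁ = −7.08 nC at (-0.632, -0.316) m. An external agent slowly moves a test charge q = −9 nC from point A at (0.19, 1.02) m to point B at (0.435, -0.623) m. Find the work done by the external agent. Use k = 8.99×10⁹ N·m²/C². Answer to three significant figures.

For quasistatic motion the external work equals the change in potential energy: W_ext = qΔV = q(V_B − V_A).
At A: distance to the source charge is 1.57 m; V_A = kq₁/r = -40.6 V.
At B: distance to the source charge is 1.11 m; V_B = kq₁/r = -57.3 V.
ΔV = V_B − V_A = -16.8 V.
W_ext = qΔV = (-9.00×10⁻⁹ C)(-16.8 V) = 1.51×10⁻⁷ J.

1.51×10⁻⁷ J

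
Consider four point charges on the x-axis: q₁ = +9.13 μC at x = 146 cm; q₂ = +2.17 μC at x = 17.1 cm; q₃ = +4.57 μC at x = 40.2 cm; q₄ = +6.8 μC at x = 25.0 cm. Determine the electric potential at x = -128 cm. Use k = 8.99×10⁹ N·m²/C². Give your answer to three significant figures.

1.08×10⁵ V

The total potential is the scalar sum of each charge's contribution, V = Σ kqᵢ/rᵢ.
Distances from the field point to each charge: r₁ = 2.74 m, r₂ = 1.45 m, r₃ = 1.68 m, r₄ = 1.53 m.
V = k[(9.13×10⁻⁶)/(2.74) + (2.17×10⁻⁶)/(1.45) + (4.57×10⁻⁶)/(1.68) + (6.80×10⁻⁶)/(1.53)] = 1.08×10⁵ V.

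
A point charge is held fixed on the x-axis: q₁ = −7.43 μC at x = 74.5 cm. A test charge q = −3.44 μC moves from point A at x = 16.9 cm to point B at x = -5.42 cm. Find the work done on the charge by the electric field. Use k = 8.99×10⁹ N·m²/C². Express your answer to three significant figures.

The work done by the electric force is W_field = −ΔU = −q(V_B − V_A) = q(V_A − V_B).
At A: distance to the source charge is 0.576 m; V_A = kq₁/r = -1.16×10⁵ V.
At B: distance to the source charge is 0.799 m; V_B = kq₁/r = -8.36×10⁴ V.
ΔV = V_B − V_A = 3.24×10⁴ V.
W_field = −qΔV = −(-3.44×10⁻⁶ C)(3.24×10⁴ V) = 0.111 J.

0.111 J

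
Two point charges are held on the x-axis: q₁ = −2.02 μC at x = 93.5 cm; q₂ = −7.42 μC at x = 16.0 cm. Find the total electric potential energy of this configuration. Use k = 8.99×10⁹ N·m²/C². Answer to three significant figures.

0.174 J

The assembly work is the sum of pairwise potential energies, U = Σ_{i<j} kqᵢqⱼ/rᵢⱼ.
Pair separations: r₁₂ = 0.775 m.
U = (0.174) = 0.174 J.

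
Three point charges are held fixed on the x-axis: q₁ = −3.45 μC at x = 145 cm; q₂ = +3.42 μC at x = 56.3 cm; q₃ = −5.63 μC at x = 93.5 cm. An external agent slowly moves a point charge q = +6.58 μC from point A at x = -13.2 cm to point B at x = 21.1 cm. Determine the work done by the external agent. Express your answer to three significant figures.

0.100 J

For quasistatic motion the external work equals the change in potential energy: W_ext = qΔV = q(V_B − V_A).
At A: distances to the source charges are 1.58 m, 0.695 m, 1.07 m; V_A = Σ kqᵢ/rᵢ = -2.28×10⁴ V.
At B: distances to the source charges are 1.24 m, 0.352 m, 0.724 m; V_B = Σ kqᵢ/rᵢ = -7600 V.
ΔV = V_B − V_A = 1.52×10⁴ V.
W_ext = qΔV = (6.58×10⁻⁶ C)(1.52×10⁴ V) = 0.100 J.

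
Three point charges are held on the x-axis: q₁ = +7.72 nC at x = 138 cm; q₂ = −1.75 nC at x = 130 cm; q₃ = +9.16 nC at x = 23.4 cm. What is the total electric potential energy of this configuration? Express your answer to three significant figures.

The work to assemble the configuration equals its total potential energy, U = Σ kqᵢqⱼ/rᵢⱼ over all pairs.
Pair separations: r₁₂ = 0.0800 m, r₁₃ = 1.15 m, r₂₃ = 1.07 m.
U = (-1.52×10⁻⁶) + (5.55×10⁻⁷) + (-1.35×10⁻⁷) = -1.10×10⁻⁶ J.

-1.10×10⁻⁶ J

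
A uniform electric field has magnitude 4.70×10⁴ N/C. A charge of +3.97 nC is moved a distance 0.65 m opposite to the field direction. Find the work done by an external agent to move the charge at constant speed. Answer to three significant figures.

1.21×10⁻⁴ J

The potential change for a displacement 0.65 m opposite to the field direction is ΔV = +Ed = 3.06×10⁴ V.
W_ext = qΔV = 1.21×10⁻⁴ J.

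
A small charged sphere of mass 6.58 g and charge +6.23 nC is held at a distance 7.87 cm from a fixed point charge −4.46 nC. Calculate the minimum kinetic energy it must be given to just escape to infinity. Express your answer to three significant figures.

3.17×10⁻⁶ J

To just escape, total mechanical energy must reach zero at infinity: ½mv²_min + U = 0, so ½mv²_min = −U = |kQq|/r.
|U| = |kQq|/r = (8.99×10⁹ N·m²/C²)(4.46×10⁻⁹)(6.23×10⁻⁹)/(0.0787) = 3.17×10⁻⁶ J.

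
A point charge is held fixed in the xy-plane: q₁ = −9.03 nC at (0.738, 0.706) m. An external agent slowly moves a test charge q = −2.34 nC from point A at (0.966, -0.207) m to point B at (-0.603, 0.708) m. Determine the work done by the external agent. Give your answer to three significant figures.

-6.02×10⁻⁸ J

For quasistatic motion the external work equals the change in potential energy: W_ext = qΔV = q(V_B − V_A).
At A: distance to the source charge is 0.941 m; V_A = kq₁/r = -86.3 V.
At B: distance to the source charge is 1.34 m; V_B = kq₁/r = -60.5 V.
ΔV = V_B − V_A = 25.7 V.
W_ext = qΔV = (-2.34×10⁻⁹ C)(25.7 V) = -6.02×10⁻⁸ J.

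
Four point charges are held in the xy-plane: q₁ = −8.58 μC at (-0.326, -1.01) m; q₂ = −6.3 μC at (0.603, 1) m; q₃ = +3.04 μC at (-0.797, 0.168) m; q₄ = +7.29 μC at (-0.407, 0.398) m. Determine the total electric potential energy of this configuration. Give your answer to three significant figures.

The assembly work is the sum of pairwise potential energies, U = Σ_{i<j} kqᵢqⱼ/rᵢⱼ.
Pair separations: r₁₂ = 2.21 m, r₁₃ = 1.27 m, r₁₄ = 1.41 m, r₂₃ = 1.63 m, r₂₄ = 1.18 m, r₃₄ = 0.453 m.
Summing all 6 pair terms gives U = -0.381 J.

-0.381 J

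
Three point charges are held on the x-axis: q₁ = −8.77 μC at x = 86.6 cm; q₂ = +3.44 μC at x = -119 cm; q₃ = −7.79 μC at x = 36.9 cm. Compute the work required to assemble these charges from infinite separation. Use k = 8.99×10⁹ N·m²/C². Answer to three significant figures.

The assembly work is the sum of pairwise potential energies, U = Σ_{i<j} kqᵢqⱼ/rᵢⱼ.
Pair separations: r₁₂ = 2.06 m, r₁₃ = 0.497 m, r₂₃ = 1.56 m.
U = (-0.132) + (1.24) + (-0.155) = 0.949 J.

0.949 J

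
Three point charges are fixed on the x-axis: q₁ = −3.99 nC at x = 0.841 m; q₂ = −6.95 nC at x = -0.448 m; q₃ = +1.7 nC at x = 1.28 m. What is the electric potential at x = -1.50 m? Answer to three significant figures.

The total potential is the scalar sum of each charge's contribution, V = Σ kqᵢ/rᵢ.
Distances from the field point to each charge: r₁ = 2.34 m, r₂ = 1.05 m, r₃ = 2.78 m.
V = k[(-3.99×10⁻⁹)/(2.34) + (-6.95×10⁻⁹)/(1.05) + (1.70×10⁻⁹)/(2.78)] = -69.2 V.

-69.2 V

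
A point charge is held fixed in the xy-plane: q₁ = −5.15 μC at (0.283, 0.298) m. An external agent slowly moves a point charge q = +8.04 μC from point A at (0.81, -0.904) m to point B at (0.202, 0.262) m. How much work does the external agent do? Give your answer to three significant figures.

For quasistatic motion the external work equals the change in potential energy: W_ext = qΔV = q(V_B − V_A).
At A: distance to the source charge is 1.31 m; V_A = kq₁/r = -3.53×10⁴ V.
At B: distance to the source charge is 0.0886 m; V_B = kq₁/r = -5.22×10⁵ V.
ΔV = V_B − V_A = -4.87×10⁵ V.
W_ext = qΔV = (8.04×10⁻⁶ C)(-4.87×10⁵ V) = -3.92 J.

-3.92 J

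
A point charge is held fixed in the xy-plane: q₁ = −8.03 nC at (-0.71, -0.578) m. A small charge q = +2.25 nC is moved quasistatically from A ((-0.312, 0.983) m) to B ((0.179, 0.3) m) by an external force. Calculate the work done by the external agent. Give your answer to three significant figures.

For quasistatic motion the external work equals the change in potential energy: W_ext = qΔV = q(V_B − V_A).
At A: distance to the source charge is 1.61 m; V_A = kq₁/r = -44.8 V.
At B: distance to the source charge is 1.25 m; V_B = kq₁/r = -57.8 V.
ΔV = V_B − V_A = -13.0 V.
W_ext = qΔV = (2.25×10⁻⁹ C)(-13.0 V) = -2.92×10⁻⁸ J.

-2.92×10⁻⁸ J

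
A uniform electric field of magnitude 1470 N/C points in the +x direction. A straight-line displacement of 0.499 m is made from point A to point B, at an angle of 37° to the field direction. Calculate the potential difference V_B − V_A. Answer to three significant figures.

-586 V

Only the component of displacement along E changes the potential: ΔV = −E·d·cosθ.
ΔV = −(1470 V/m)(0.499 m)cos37° = -586 V.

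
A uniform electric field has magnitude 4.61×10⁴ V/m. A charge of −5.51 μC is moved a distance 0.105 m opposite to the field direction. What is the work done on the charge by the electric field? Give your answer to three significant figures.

0.0267 J

The potential change for a displacement 0.105 m opposite to the field direction is ΔV = +Ed = 4840 V.
W_field = −qΔV = 0.0267 J.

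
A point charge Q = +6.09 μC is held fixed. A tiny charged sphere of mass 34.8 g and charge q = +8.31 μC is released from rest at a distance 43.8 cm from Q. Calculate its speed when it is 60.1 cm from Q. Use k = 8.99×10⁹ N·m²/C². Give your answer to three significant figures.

4.02 m/s

Only the electrostatic force acts, so mechanical energy is conserved: ½mv² = U₁ − U₂ = kQq(1/r₁ − 1/r₂).
U₁ − U₂ = (8.99×10⁹ N·m²/C²)(6.09×10⁻⁶ C)(8.31×10⁻⁶ C)(1/0.438 − 1/0.601) = 0.282 J.
v = √(2·0.282/0.0348) = 4.02 m/s.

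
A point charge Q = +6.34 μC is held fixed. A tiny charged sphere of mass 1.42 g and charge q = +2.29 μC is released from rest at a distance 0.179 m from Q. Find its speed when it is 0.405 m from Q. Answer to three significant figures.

Only the electrostatic force acts, so mechanical energy is conserved: ½mv² = U₁ − U₂ = kQq(1/r₁ − 1/r₂).
U₁ − U₂ = (8.99×10⁹ N·m²/C²)(6.34×10⁻⁶ C)(2.29×10⁻⁶ C)(1/0.179 − 1/0.405) = 0.407 J.
v = √(2·0.407/1.42×10⁻³) = 23.9 m/s.

23.9 m/s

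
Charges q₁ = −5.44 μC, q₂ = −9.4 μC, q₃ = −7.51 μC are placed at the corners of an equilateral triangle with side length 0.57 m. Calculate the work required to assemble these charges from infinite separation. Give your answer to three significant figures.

The assembly work is the sum of pairwise potential energies, U = Σ_{i<j} kqᵢqⱼ/rᵢⱼ.
All three pair separations equal the side length, 0.570 m.
U = (0.807) + (0.644) + (1.11) = 2.56 J.

2.56 J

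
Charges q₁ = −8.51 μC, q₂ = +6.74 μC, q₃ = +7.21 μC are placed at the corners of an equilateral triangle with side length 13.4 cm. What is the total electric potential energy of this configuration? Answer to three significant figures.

-4.70 J

The work to assemble the configuration equals its total potential energy, U = Σ kqᵢqⱼ/rᵢⱼ over all pairs.
All three pair separations equal the side length, 0.134 m.
U = (-3.85) + (-4.12) + (3.26) = -4.70 J.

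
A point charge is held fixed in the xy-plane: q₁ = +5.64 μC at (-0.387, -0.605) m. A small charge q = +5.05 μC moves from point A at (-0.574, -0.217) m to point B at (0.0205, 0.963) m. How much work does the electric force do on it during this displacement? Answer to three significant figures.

0.436 J

The work done by the electric force is W_field = −ΔU = −q(V_B − V_A) = q(V_A − V_B).
At A: distance to the source charge is 0.431 m; V_A = kq₁/r = 1.18×10⁵ V.
At B: distance to the source charge is 1.62 m; V_B = kq₁/r = 3.13×10⁴ V.
ΔV = V_B − V_A = -8.64×10⁴ V.
W_field = −qΔV = −(5.05×10⁻⁶ C)(-8.64×10⁴ V) = 0.436 J.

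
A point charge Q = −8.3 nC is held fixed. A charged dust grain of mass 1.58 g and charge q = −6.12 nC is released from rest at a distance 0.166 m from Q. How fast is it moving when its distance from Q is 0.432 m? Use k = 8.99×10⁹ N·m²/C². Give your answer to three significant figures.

Only the electrostatic force acts, so mechanical energy is conserved: ½mv² = U₁ − U₂ = kQq(1/r₁ − 1/r₂).
U₁ − U₂ = (8.99×10⁹ N·m²/C²)(-8.30×10⁻⁹ C)(-6.12×10⁻⁹ C)(1/0.166 − 1/0.432) = 1.69×10⁻⁶ J.
v = √(2·1.69×10⁻⁶/1.58×10⁻³) = 0.0463 m/s.

0.0463 m/s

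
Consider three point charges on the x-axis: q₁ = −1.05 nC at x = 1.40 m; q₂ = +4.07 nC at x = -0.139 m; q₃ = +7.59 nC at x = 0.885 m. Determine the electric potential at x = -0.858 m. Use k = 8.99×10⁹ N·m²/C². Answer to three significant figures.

The total potential is the scalar sum of each charge's contribution, V = Σ kqᵢ/rᵢ.
Distances from the field point to each charge: r₁ = 2.26 m, r₂ = 0.719 m, r₃ = 1.74 m.
V = k[(-1.05×10⁻⁹)/(2.26) + (4.07×10⁻⁹)/(0.719) + (7.59×10⁻⁹)/(1.74)] = 85.9 V.

85.9 V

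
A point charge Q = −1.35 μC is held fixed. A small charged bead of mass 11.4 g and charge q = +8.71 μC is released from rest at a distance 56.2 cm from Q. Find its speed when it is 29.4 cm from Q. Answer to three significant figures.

5.48 m/s

Only the electrostatic force acts, so mechanical energy is conserved: ½mv² = U₁ − U₂ = kQq(1/r₁ − 1/r₂).
U₁ − U₂ = (8.99×10⁹ N·m²/C²)(-1.35×10⁻⁶ C)(8.71×10⁻⁶ C)(1/0.562 − 1/0.294) = 0.171 J.
v = √(2·0.171/0.0114) = 5.48 m/s.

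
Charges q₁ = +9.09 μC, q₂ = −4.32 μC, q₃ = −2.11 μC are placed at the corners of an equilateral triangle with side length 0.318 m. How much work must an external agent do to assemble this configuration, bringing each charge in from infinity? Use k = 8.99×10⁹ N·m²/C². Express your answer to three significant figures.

The work to assemble the configuration equals its total potential energy, U = Σ kqᵢqⱼ/rᵢⱼ over all pairs.
All three pair separations equal the side length, 0.318 m.
U = (-1.11) + (-0.542) + (0.258) = -1.39 J.

-1.39 J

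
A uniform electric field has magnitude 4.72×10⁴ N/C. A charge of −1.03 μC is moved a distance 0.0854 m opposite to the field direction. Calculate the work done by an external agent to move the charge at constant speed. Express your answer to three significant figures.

-4.15×10⁻³ J

The potential change for a displacement 0.0854 m opposite to the field direction is ΔV = +Ed = 4030 V.
W_ext = qΔV = -4.15×10⁻³ J.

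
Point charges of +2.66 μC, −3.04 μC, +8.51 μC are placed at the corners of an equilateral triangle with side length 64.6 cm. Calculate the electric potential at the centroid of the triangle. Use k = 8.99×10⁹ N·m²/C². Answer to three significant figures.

1.96×10⁵ V

The total potential is the scalar sum of each charge's contribution, V = Σ kqᵢ/rᵢ.
The distance from each vertex to the centroid is a/√3 = 0.373 m.
V = k[(2.66×10⁻⁶)/(0.373) + (-3.04×10⁻⁶)/(0.373) + (8.51×10⁻⁶)/(0.373)] = 1.96×10⁵ V.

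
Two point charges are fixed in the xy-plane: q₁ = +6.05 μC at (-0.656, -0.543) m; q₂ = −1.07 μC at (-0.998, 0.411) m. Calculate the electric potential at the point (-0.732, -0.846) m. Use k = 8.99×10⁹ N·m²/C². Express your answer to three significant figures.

1.67×10⁵ V

Electric potential is a scalar, so the contributions from each charge add algebraically: V = Σ kqᵢ/rᵢ.
Distances from the field point to each charge: r₁ = 0.312 m, r₂ = 1.28 m.
V = k[(6.05×10⁻⁶)/(0.312) + (-1.07×10⁻⁶)/(1.28)] = 1.67×10⁵ V.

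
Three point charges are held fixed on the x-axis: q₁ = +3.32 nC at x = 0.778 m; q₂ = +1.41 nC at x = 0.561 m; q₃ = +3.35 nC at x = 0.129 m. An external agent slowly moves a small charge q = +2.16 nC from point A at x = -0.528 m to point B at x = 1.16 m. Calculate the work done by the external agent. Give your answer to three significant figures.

1.04×10⁻⁷ J

For quasistatic motion the external work equals the change in potential energy: W_ext = qΔV = q(V_B − V_A).
At A: distances to the source charges are 1.31 m, 1.09 m, 0.657 m; V_A = Σ kqᵢ/rᵢ = 80.3 V.
At B: distances to the source charges are 0.382 m, 0.599 m, 1.03 m; V_B = Σ kqᵢ/rᵢ = 129 V.
ΔV = V_B − V_A = 48.2 V.
W_ext = qΔV = (2.16×10⁻⁹ C)(48.2 V) = 1.04×10⁻⁷ J.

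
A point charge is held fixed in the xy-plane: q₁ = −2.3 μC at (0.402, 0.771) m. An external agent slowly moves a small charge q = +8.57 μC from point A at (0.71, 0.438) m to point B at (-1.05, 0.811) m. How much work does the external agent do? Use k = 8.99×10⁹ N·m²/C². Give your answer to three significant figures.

0.269 J

For quasistatic motion the external work equals the change in potential energy: W_ext = qΔV = q(V_B − V_A).
At A: distance to the source charge is 0.454 m; V_A = kq₁/r = -4.56×10⁴ V.
At B: distance to the source charge is 1.45 m; V_B = kq₁/r = -1.42×10⁴ V.
ΔV = V_B − V_A = 3.13×10⁴ V.
W_ext = qΔV = (8.57×10⁻⁶ C)(3.13×10⁴ V) = 0.269 J.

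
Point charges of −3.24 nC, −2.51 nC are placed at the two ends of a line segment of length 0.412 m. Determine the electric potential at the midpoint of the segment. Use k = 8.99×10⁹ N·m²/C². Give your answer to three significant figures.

-251 V

The total potential is the scalar sum of each charge's contribution, V = Σ kqᵢ/rᵢ.
Each charge is 0.206 m from the midpoint.
V = k[(-3.24×10⁻⁹)/(0.206) + (-2.51×10⁻⁹)/(0.206)] = -251 V.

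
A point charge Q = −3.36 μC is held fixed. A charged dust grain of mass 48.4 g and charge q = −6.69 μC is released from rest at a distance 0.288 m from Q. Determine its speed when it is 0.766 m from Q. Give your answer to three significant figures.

4.25 m/s

Only the electrostatic force acts, so mechanical energy is conserved: ½mv² = U₁ − U₂ = kQq(1/r₁ − 1/r₂).
U₁ − U₂ = (8.99×10⁹ N·m²/C²)(-3.36×10⁻⁶ C)(-6.69×10⁻⁶ C)(1/0.288 − 1/0.766) = 0.438 J.
v = √(2·0.438/0.0484) = 4.25 m/s.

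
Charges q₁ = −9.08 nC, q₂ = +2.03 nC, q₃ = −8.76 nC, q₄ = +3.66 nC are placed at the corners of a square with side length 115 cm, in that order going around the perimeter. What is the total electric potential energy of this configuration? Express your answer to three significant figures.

-3.13×10⁻⁷ J

The assembly work is the sum of pairwise potential energies, U = Σ_{i<j} kqᵢqⱼ/rᵢⱼ.
The four side pairs have separation 1.15 m and the two diagonal pairs 1.63 m.
Summing all 6 pair terms gives U = -3.13×10⁻⁷ J.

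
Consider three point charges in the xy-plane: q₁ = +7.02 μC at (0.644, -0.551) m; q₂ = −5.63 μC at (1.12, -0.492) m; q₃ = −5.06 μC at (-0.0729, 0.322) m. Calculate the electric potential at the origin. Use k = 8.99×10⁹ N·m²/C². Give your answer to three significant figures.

-1.05×10⁵ V

The total potential is the scalar sum of each charge's contribution, V = Σ kqᵢ/rᵢ.
Distances from the field point to each charge: r₁ = 0.848 m, r₂ = 1.22 m, r₃ = 0.330 m.
V = k[(7.02×10⁻⁶)/(0.848) + (-5.63×10⁻⁶)/(1.22) + (-5.06×10⁻⁶)/(0.330)] = -1.05×10⁵ V.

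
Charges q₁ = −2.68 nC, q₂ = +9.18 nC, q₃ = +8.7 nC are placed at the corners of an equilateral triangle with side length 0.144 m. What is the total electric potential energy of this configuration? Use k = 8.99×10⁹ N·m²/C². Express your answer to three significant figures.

The assembly work is the sum of pairwise potential energies, U = Σ_{i<j} kqᵢqⱼ/rᵢⱼ.
All three pair separations equal the side length, 0.144 m.
U = (-1.54×10⁻⁶) + (-1.46×10⁻⁶) + (4.99×10⁻⁶) = 1.99×10⁻⁶ J.

1.99×10⁻⁶ J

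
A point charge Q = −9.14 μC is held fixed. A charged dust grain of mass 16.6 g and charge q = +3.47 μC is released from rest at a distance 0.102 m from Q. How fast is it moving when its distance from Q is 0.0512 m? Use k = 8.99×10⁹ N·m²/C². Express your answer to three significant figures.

18.3 m/s

Only the electrostatic force acts, so mechanical energy is conserved: ½mv² = U₁ − U₂ = kQq(1/r₁ − 1/r₂).
U₁ − U₂ = (8.99×10⁹ N·m²/C²)(-9.14×10⁻⁶ C)(3.47×10⁻⁶ C)(1/0.102 − 1/0.0512) = 2.77 J.
v = √(2·2.77/0.0166) = 18.3 m/s.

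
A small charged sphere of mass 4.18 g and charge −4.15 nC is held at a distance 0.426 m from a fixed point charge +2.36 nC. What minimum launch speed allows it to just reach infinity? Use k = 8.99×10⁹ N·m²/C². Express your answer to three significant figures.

To just escape, total mechanical energy must reach zero at infinity: ½mv²_min + U = 0, so ½mv²_min = −U = |kQq|/r.
|U| = |kQq|/r = (8.99×10⁹ N·m²/C²)(2.36×10⁻⁹)(4.15×10⁻⁹)/(0.426) = 2.07×10⁻⁷ J.
v_min = √(2|U|/m) = √(2·2.07×10⁻⁷/4.18×10⁻³) = 9.94×10⁻³ m/s.

9.94×10⁻³ m/s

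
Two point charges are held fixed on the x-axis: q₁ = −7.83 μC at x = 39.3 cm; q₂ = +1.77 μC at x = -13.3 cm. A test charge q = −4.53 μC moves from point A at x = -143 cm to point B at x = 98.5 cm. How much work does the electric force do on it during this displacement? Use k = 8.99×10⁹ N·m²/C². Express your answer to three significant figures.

The work done by the electric force is W_field = −ΔU = −q(V_B − V_A) = q(V_A − V_B).
At A: distances to the source charges are 1.82 m, 1.30 m; V_A = Σ kqᵢ/rᵢ = -2.63×10⁴ V.
At B: distances to the source charges are 0.592 m, 1.12 m; V_B = Σ kqᵢ/rᵢ = -1.05×10⁵ V.
ΔV = V_B − V_A = -7.83×10⁴ V.
W_field = −qΔV = −(-4.53×10⁻⁶ C)(-7.83×10⁴ V) = -0.355 J.

-0.355 J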